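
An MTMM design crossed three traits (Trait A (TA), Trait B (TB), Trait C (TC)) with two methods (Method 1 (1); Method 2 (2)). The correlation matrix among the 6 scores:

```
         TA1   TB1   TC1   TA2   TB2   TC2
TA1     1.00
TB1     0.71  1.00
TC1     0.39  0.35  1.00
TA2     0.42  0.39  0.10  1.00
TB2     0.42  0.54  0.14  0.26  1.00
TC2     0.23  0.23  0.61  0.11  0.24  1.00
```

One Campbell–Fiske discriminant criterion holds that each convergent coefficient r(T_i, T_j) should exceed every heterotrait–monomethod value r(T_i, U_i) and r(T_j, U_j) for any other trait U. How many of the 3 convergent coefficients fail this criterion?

Convergent coefficients and their comparison sets:
TA (methods 1·2): 0.42 vs {0.71, 0.26, 0.39, 0.11} → fail.
TB (methods 1·2): 0.54 vs {0.71, 0.26, 0.35, 0.24} → fail.
TC (methods 1·2): 0.61 vs {0.39, 0.11, 0.35, 0.24} → pass.
2 of 3 fail.

2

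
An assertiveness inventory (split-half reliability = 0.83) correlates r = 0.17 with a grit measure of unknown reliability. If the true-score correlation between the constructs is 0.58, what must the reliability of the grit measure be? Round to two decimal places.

0.10

r_true = r_obs / √(r_xx · r_yy) ⇒ 0.58 = 0.17 / √(0.83 · r_yy).
√(0.83 · r_yy) = 0.17 / 0.58 = 0.2931; 0.83 · r_yy = 0.0859; r_yy = 0.0859 / 0.83 ≈ 0.10.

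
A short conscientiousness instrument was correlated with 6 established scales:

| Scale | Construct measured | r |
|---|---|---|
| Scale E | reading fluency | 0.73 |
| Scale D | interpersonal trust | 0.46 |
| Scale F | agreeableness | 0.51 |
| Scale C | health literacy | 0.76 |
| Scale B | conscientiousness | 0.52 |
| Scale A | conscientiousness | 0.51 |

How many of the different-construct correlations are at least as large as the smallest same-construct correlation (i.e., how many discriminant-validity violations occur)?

3

Convergent (same construct = conscientiousness): Scale B, Scale A.
Smallest convergent = 0.51. Discriminant values: 0.73, 0.46, 0.51, 0.76; count ≥ 0.51 → 3.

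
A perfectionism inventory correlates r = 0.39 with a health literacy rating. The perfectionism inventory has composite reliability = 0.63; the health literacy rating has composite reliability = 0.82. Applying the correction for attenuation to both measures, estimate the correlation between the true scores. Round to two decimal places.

0.54

r_true = r_obs / √(r_xx · r_yy) = 0.39 / √(0.63 × 0.82) = 0.39 / √0.5166 = 0.39 / 0.7187 ≈ 0.54.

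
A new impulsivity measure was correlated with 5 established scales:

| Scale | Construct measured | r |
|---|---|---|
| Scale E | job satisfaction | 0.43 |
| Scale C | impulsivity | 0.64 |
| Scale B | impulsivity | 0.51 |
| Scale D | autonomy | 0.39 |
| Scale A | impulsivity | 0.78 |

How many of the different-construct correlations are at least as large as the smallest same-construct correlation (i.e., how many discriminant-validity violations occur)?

Convergent (same construct = impulsivity): Scale C, Scale B, Scale A.
Smallest convergent = 0.51. Discriminant values: 0.43, 0.39; count ≥ 0.51 → 0.

0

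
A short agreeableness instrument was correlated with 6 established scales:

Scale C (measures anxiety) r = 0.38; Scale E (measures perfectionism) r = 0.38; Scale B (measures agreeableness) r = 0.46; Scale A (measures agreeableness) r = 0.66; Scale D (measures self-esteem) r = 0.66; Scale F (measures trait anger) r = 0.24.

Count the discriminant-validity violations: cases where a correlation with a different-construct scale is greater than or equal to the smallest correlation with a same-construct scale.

1

Convergent (same construct = agreeableness): Scale B, Scale A.
Smallest convergent = 0.46. Discriminant values: 0.38, 0.38, 0.66, 0.24; count ≥ 0.46 → 1.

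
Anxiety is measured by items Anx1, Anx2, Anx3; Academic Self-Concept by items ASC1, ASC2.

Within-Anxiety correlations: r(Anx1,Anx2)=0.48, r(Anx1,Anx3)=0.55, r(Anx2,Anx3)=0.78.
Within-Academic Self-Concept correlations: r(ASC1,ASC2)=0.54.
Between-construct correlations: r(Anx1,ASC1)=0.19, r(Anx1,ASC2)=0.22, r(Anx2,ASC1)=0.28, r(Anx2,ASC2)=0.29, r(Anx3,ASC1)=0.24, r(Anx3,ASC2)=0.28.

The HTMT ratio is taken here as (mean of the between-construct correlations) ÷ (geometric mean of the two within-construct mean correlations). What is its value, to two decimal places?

0.44

Between-construct mean = 1.50/6 = 0.2500.
Mean within-Anx = 1.81/3 = 0.6033; mean within-ASC = 0.54/1 = 0.5400.
Geometric mean = √(0.6033 × 0.5400) = 0.5708.
HTMT = 0.2500 / 0.5708 = 0.44.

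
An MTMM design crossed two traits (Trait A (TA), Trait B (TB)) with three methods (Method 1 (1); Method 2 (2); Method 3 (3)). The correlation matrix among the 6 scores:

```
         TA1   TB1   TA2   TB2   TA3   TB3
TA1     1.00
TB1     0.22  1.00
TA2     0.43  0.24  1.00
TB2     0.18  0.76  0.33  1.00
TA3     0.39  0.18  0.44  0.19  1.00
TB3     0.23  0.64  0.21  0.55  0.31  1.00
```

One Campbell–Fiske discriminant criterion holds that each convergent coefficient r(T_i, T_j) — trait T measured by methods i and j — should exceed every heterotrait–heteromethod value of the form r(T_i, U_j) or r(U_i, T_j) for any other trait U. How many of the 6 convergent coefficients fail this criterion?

0

Convergent coefficients and their comparison sets:
TA (methods 1·2): 0.43 vs {0.18, 0.24} → pass.
TA (methods 1·3): 0.39 vs {0.23, 0.18} → pass.
TA (methods 2·3): 0.44 vs {0.21, 0.19} → pass.
TB (methods 1·2): 0.76 vs {0.24, 0.18} → pass.
TB (methods 1·3): 0.64 vs {0.18, 0.23} → pass.
TB (methods 2·3): 0.55 vs {0.19, 0.21} → pass.
0 of 6 fail.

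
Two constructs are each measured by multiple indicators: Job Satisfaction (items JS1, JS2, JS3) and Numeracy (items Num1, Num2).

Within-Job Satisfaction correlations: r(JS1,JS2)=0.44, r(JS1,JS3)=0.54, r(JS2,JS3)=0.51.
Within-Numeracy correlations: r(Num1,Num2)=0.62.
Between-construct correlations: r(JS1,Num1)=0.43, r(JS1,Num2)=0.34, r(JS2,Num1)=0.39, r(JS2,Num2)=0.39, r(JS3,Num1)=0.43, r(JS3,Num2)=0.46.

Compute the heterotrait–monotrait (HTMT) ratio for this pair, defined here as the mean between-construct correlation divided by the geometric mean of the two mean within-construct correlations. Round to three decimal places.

0.733

Mean between = 2.44/6 = 0.4067.
Mean within-JS = 1.49/3 = 0.4967; mean within-Num = 0.62/1 = 0.6200.
Geometric mean = √(0.4967 × 0.6200) = 0.5549.
HTMT = 0.4067 / 0.5549 = 0.733.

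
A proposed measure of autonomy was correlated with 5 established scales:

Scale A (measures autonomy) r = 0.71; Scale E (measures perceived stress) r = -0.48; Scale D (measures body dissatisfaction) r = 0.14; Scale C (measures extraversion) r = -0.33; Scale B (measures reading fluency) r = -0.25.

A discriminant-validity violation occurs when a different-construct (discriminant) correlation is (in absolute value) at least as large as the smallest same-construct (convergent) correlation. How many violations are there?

0

Convergent (same construct = autonomy): Scale A.
Smallest convergent = 0.71. Discriminant |r|: 0.48, 0.14, 0.33, 0.25; count ≥ 0.71 → 0.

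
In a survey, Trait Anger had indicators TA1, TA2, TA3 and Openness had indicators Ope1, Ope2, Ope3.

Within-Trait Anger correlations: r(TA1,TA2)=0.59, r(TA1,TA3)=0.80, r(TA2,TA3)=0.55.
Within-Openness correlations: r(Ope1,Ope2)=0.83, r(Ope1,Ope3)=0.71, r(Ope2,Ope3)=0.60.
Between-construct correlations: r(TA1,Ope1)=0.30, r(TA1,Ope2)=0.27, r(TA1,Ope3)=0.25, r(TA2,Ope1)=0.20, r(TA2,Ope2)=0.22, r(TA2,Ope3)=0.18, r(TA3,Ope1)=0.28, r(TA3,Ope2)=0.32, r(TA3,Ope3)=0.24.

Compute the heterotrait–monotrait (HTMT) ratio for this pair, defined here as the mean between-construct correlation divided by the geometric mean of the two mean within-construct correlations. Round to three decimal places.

Between-construct mean = 2.26/9 = 0.2511.
Mean within-TA = 1.94/3 = 0.6467; mean within-Ope = 2.14/3 = 0.7133.
Geometric mean = √(0.6467 × 0.7133) = 0.6792.
HTMT = 0.2511 / 0.6792 = 0.370.

0.370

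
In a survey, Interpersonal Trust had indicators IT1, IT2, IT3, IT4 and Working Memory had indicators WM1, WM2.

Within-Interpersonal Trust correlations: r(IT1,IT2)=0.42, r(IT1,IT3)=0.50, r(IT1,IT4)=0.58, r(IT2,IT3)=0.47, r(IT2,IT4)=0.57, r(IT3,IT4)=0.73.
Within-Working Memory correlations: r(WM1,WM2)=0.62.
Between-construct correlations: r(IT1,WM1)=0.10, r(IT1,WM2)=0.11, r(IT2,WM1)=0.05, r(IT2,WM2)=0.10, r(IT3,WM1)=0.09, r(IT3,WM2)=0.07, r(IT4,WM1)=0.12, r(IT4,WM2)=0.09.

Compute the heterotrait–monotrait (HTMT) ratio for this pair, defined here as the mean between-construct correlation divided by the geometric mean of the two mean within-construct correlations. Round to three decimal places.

Between-construct mean = 0.73/8 = 0.0913.
Mean within-IT = 3.27/6 = 0.5450; mean within-WM = 0.62/1 = 0.6200.
Geometric mean = √(0.5450 × 0.6200) = 0.5813.
HTMT = 0.0913 / 0.5813 = 0.157.

0.157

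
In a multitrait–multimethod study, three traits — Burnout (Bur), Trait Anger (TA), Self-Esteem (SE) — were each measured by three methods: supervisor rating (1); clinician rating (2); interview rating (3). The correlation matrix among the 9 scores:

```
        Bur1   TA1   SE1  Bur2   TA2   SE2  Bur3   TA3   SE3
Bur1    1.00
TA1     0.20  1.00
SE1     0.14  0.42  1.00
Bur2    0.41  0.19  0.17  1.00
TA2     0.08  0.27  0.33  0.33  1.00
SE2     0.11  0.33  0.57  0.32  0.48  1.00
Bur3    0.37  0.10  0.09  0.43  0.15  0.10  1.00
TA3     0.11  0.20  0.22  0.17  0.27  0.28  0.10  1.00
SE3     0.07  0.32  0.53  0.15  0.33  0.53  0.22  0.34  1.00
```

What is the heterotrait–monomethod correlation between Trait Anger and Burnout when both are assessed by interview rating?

0.10

Different traits, same method: r(TA3, Bur3) = 0.10.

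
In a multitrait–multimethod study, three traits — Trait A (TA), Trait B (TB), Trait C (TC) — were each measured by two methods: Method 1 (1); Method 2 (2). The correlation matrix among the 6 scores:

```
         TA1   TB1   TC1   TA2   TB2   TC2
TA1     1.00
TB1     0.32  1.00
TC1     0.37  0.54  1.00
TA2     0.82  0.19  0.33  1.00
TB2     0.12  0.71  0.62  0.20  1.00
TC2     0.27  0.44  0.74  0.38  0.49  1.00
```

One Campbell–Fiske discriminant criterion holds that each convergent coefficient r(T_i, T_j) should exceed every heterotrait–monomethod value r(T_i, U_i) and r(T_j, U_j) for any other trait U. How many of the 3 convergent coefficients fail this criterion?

0

Each convergent coefficient versus the relevant comparison correlations:
TA (methods 1·2): 0.82 vs {0.32, 0.20, 0.37, 0.38} → pass.
TB (methods 1·2): 0.71 vs {0.32, 0.20, 0.54, 0.49} → pass.
TC (methods 1·2): 0.74 vs {0.37, 0.38, 0.54, 0.49} → pass.
0 of 3 fail.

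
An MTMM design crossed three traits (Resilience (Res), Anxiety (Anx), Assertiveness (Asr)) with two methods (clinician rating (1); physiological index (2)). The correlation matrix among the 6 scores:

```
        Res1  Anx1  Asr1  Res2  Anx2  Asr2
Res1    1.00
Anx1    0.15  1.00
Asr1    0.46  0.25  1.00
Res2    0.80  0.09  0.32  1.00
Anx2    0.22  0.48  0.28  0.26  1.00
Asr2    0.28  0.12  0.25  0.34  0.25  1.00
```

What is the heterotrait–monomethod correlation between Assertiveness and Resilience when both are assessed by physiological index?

0.34

Different traits, same method: r(Asr2, Res2) = 0.34.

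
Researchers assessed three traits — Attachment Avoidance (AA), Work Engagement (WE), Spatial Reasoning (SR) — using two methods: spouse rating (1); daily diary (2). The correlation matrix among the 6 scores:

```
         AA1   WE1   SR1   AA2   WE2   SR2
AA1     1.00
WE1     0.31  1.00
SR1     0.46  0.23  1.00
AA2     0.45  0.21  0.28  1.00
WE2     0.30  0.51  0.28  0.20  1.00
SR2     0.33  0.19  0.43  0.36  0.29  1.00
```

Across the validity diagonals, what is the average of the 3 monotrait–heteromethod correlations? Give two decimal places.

Convergent values: 0.45, 0.51, 0.43; mean = 1.39/3 = 0.46.

0.46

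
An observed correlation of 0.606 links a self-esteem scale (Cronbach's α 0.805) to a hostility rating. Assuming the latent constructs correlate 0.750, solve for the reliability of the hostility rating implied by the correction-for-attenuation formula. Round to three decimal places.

0.811

r_true = r_obs / √(r_xx · r_yy) ⇒ 0.750 = 0.606 / √(0.805 · r_yy).
√(0.805 · r_yy) = 0.606 / 0.750 = 0.8080; 0.805 · r_yy = 0.6529; r_yy = 0.6529 / 0.805 ≈ 0.811.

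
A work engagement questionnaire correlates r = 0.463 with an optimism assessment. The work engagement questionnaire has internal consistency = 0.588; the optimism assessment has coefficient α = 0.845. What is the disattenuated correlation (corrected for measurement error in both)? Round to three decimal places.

0.657

r_true = r_obs / √(r_xx · r_yy) = 0.463 / √(0.588 × 0.845) = 0.463 / √0.496860 = 0.463 / 0.7049 ≈ 0.657.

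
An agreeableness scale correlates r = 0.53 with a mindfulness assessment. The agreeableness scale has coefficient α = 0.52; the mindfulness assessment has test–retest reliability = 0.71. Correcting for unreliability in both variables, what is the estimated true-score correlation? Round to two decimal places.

r_true = r_obs / √(r_xx · r_yy) = 0.53 / √(0.52 × 0.71) = 0.53 / √0.3692 = 0.53 / 0.6076 ≈ 0.87.

0.87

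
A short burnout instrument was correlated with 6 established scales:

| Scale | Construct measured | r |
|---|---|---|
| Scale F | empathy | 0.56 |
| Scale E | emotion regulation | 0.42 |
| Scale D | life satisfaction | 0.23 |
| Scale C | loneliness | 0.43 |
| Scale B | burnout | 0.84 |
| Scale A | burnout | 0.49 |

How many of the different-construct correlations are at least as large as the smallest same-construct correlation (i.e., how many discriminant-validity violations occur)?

1

Convergent (same construct = burnout): Scale B, Scale A.
Smallest convergent = 0.49. Discriminant values: 0.56, 0.42, 0.23, 0.43; count ≥ 0.49 → 1.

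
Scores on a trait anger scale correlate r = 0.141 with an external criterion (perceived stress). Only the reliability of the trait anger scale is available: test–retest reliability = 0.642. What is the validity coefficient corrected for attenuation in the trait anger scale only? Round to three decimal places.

0.176

Single correction: r_c = r_obs / √r_xx = 0.141 / √0.642 = 0.141 / 0.8012 ≈ 0.176.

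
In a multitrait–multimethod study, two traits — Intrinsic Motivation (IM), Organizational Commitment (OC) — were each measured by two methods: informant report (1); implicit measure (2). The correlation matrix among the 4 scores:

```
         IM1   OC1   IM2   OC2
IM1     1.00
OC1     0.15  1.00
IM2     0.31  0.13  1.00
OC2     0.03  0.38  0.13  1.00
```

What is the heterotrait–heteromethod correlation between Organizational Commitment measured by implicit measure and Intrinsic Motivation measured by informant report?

Different traits and methods: r(OC2, IM1) = 0.03.

0.03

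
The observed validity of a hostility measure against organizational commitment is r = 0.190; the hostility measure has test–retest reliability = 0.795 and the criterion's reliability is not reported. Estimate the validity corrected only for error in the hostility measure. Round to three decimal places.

Single correction: r_c = r_obs / √r_xx = 0.190 / √0.795 = 0.190 / 0.8916 ≈ 0.213.

0.213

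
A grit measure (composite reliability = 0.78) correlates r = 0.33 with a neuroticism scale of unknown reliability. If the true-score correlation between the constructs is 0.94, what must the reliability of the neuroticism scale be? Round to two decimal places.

r_true = r_obs / √(r_xx · r_yy) ⇒ 0.94 = 0.33 / √(0.78 · r_yy).
√(0.78 · r_yy) = 0.33 / 0.94 = 0.3511; 0.78 · r_yy = 0.1233; r_yy = 0.1233 / 0.78 ≈ 0.16.

0.16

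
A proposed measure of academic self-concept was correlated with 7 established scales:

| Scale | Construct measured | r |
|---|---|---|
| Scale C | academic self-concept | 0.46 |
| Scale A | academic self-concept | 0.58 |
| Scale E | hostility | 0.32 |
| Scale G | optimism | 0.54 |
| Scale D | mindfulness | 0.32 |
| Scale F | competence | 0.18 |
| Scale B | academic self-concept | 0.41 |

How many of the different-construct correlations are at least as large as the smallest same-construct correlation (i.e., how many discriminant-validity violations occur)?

Convergent (same construct = academic self-concept): Scale C, Scale A, Scale B.
Smallest convergent = 0.41. Discriminant values: 0.32, 0.54, 0.32, 0.18; count ≥ 0.41 → 1.

1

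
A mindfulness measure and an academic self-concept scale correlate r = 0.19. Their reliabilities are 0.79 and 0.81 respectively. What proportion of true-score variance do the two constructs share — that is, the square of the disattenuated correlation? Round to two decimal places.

Disattenuated r = 0.19 / √(0.79 × 0.81) = 0.19 / 0.7999 = 0.2375.
Shared true-score variance = 0.2375² = 0.0564 ≈ 0.06.

0.06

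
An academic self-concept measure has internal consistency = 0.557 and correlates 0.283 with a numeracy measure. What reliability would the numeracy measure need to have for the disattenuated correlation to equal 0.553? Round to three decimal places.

0.470

r_true = r_obs / √(r_xx · r_yy) ⇒ 0.553 = 0.283 / √(0.557 · r_yy).
√(0.557 · r_yy) = 0.283 / 0.553 = 0.5118; 0.557 · r_yy = 0.2619; r_yy = 0.2619 / 0.557 ≈ 0.470.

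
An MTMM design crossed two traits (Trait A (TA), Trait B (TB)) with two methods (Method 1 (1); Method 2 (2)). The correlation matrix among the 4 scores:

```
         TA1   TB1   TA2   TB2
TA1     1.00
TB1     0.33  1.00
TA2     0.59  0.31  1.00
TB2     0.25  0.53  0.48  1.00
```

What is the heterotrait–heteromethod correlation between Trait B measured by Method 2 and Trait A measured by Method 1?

Different traits and methods: r(TB2, TA1) = 0.25.

0.25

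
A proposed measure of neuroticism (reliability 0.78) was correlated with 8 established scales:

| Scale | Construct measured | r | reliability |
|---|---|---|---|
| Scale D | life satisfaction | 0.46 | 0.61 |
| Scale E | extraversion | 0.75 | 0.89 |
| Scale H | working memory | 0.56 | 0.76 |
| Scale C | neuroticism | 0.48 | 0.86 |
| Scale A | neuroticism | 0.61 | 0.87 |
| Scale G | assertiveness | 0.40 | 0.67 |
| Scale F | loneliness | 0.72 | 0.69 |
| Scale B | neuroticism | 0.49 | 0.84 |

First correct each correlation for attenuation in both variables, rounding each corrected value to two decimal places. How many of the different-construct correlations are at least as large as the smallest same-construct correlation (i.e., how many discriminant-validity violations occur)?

Disattenuated r (r / √(r_scale · r_new)):
  Scale D (disc): 0.46 / √(0.61·0.78) = 0.67
  Scale E (disc): 0.75 / √(0.89·0.78) = 0.90
  Scale H (disc): 0.56 / √(0.76·0.78) = 0.73
  Scale C (conv): 0.48 / √(0.86·0.78) = 0.59
  Scale A (conv): 0.61 / √(0.87·0.78) = 0.74
  Scale G (disc): 0.40 / √(0.67·0.78) = 0.55
  Scale F (disc): 0.72 / √(0.69·0.78) = 0.98
  Scale B (conv): 0.49 / √(0.84·0.78) = 0.61
Smallest convergent = 0.59. Discriminant values: 0.67, 0.90, 0.73, 0.55, 0.98; count ≥ 0.59 → 4.

4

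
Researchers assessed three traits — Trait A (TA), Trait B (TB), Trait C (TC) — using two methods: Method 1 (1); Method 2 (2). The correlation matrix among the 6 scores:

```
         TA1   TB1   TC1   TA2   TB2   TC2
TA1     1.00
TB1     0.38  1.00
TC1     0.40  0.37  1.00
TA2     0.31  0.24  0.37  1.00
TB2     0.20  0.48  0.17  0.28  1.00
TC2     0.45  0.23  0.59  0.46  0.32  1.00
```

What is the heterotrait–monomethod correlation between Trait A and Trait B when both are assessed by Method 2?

0.28

Different traits, same method: r(TA2, TB2) = 0.28.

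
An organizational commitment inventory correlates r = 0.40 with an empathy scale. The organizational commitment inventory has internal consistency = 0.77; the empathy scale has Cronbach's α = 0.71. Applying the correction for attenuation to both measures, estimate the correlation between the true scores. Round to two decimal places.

0.54

r_true = r_obs / √(r_xx · r_yy) = 0.40 / √(0.77 × 0.71) = 0.40 / √0.5467 = 0.40 / 0.7394 ≈ 0.54.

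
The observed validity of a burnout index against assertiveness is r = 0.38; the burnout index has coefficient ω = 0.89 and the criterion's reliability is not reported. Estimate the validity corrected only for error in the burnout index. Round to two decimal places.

Single correction: r_c = r_obs / √r_xx = 0.38 / √0.89 = 0.38 / 0.9434 ≈ 0.40.

0.40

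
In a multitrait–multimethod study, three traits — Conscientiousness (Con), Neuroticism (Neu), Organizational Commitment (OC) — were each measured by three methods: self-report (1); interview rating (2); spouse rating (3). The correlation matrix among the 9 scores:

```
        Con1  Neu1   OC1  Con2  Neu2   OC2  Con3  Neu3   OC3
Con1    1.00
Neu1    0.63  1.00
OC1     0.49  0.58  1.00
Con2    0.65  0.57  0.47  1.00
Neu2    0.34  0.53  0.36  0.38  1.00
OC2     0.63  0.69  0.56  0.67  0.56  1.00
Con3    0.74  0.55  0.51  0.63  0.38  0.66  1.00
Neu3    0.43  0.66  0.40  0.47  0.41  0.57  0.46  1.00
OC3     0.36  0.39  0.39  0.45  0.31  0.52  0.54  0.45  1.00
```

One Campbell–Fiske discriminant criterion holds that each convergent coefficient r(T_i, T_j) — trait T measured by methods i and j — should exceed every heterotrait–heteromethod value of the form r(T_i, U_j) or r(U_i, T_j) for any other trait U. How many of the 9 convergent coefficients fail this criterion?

Checking each validity diagonal entry against its comparison values:
Con (methods 1·2): 0.65 vs {0.34, 0.57, 0.63, 0.47} → pass.
Con (methods 1·3): 0.74 vs {0.43, 0.55, 0.36, 0.51} → pass.
Con (methods 2·3): 0.63 vs {0.47, 0.38, 0.45, 0.66} → fail.
Neu (methods 1·2): 0.53 vs {0.57, 0.34, 0.69, 0.36} → fail.
Neu (methods 1·3): 0.66 vs {0.55, 0.43, 0.39, 0.40} → pass.
Neu (methods 2·3): 0.41 vs {0.38, 0.47, 0.31, 0.57} → fail.
OC (methods 1·2): 0.56 vs {0.47, 0.63, 0.36, 0.69} → fail.
OC (methods 1·3): 0.39 vs {0.51, 0.36, 0.40, 0.39} → fail.
OC (methods 2·3): 0.52 vs {0.66, 0.45, 0.57, 0.31} → fail.
6 of 9 fail.

6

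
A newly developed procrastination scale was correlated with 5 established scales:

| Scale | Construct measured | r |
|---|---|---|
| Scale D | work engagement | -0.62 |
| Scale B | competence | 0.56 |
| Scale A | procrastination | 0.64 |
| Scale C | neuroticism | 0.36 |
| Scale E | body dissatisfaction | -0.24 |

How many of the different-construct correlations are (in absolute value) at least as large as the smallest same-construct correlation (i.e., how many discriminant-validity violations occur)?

0

Convergent (same construct = procrastination): Scale A.
Smallest convergent = 0.64. Discriminant |r|: 0.62, 0.56, 0.36, 0.24; count ≥ 0.64 → 0.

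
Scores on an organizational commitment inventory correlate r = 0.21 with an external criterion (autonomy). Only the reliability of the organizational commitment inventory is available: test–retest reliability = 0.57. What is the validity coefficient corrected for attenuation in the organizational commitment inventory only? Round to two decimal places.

0.28

Single correction: r_c = r_obs / √r_xx = 0.21 / √0.57 = 0.21 / 0.7550 ≈ 0.28.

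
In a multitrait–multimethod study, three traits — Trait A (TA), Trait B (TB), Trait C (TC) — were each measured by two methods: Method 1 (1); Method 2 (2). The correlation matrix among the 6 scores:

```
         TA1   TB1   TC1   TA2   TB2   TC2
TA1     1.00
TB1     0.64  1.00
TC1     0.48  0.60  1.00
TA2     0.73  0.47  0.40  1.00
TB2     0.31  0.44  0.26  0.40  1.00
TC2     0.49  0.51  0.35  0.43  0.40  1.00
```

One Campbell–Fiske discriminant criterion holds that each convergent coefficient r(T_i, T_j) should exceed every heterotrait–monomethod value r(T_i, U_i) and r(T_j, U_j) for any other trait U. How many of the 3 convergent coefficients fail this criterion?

2

Checking each validity diagonal entry against its comparison values:
TA (methods 1·2): 0.73 vs {0.64, 0.40, 0.48, 0.43} → pass.
TB (methods 1·2): 0.44 vs {0.64, 0.40, 0.60, 0.40} → fail.
TC (methods 1·2): 0.35 vs {0.48, 0.43, 0.60, 0.40} → fail.
2 of 3 fail.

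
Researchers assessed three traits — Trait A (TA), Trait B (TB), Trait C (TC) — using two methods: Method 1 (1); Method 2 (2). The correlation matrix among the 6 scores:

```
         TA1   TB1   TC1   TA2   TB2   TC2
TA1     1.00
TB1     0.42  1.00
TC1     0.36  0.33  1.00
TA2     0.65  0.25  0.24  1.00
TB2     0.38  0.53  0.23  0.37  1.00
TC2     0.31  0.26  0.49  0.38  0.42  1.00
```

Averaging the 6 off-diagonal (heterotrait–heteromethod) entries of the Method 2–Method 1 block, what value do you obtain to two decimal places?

HTHM values (method 2 × method 1): 0.25, 0.24, 0.38, 0.23, 0.31, 0.26; mean = 1.67/6 = 0.28.

0.28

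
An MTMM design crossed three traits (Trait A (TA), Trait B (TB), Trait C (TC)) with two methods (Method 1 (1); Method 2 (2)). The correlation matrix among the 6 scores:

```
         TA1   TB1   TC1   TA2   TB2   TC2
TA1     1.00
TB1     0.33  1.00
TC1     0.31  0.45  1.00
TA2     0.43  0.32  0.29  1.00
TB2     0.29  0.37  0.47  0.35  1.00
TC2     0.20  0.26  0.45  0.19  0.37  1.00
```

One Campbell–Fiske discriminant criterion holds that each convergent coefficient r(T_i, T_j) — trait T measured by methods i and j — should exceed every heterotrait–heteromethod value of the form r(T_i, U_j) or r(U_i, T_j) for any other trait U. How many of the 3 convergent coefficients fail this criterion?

Convergent coefficients and their comparison sets:
TA (methods 1·2): 0.43 vs {0.29, 0.32, 0.20, 0.29} → pass.
TB (methods 1·2): 0.37 vs {0.32, 0.29, 0.26, 0.47} → fail.
TC (methods 1·2): 0.45 vs {0.29, 0.20, 0.47, 0.26} → fail.
2 of 3 fail.

2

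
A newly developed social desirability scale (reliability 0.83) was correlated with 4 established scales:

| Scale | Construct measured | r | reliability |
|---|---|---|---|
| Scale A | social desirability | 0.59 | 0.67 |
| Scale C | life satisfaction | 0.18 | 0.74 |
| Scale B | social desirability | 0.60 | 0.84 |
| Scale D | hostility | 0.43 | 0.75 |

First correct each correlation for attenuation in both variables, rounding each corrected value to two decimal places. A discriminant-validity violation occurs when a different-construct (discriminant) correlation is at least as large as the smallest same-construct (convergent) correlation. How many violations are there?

0

Disattenuated r (r / √(r_scale · r_new)):
  Scale A (conv): 0.59 / √(0.67·0.83) = 0.79
  Scale C (disc): 0.18 / √(0.74·0.83) = 0.23
  Scale B (conv): 0.60 / √(0.84·0.83) = 0.72
  Scale D (disc): 0.43 / √(0.75·0.83) = 0.55
Smallest convergent = 0.72. Discriminant values: 0.23, 0.55; count ≥ 0.72 → 0.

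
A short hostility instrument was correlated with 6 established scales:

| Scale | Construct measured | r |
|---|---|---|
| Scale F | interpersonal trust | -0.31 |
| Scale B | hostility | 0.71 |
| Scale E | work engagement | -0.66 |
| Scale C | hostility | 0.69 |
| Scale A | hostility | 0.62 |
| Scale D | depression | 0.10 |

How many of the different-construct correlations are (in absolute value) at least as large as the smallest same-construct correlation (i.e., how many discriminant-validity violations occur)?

1

Convergent (same construct = hostility): Scale B, Scale C, Scale A.
Smallest convergent = 0.62. Discriminant |r|: 0.31, 0.66, 0.10; count ≥ 0.62 → 1.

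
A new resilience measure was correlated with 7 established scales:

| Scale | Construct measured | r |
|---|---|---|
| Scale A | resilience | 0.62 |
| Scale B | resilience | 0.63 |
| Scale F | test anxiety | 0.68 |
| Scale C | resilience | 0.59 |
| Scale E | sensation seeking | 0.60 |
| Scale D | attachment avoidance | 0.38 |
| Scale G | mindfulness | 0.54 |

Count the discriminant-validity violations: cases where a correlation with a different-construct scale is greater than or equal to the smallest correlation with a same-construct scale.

Convergent (same construct = resilience): Scale A, Scale B, Scale C.
Smallest convergent = 0.59. Discriminant values: 0.68, 0.60, 0.38, 0.54; count ≥ 0.59 → 2.

2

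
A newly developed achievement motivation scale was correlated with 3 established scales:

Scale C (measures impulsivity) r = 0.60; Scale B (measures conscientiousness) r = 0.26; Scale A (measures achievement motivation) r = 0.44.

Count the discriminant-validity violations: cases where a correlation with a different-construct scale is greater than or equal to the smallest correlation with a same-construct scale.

Convergent (same construct = achievement motivation): Scale A.
Smallest convergent = 0.44. Discriminant values: 0.60, 0.26; count ≥ 0.44 → 1.

1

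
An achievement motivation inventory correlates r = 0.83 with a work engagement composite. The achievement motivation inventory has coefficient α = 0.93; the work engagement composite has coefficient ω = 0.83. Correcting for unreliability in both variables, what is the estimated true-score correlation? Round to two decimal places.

r_true = r_obs / √(r_xx · r_yy) = 0.83 / √(0.93 × 0.83) = 0.83 / √0.7719 = 0.83 / 0.8786 ≈ 0.94.

0.94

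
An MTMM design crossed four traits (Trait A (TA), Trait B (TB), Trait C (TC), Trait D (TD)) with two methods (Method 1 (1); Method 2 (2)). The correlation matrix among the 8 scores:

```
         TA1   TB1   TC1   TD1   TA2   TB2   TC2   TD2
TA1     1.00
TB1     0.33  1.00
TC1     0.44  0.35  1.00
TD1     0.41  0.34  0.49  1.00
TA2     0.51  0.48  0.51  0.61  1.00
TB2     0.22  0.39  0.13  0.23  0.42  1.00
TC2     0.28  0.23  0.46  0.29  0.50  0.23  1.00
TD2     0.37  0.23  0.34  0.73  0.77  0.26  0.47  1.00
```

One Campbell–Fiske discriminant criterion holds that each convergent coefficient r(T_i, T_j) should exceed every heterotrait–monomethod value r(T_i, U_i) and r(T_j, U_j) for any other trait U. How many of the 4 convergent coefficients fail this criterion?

4

Each convergent coefficient versus the relevant comparison correlations:
TA (methods 1·2): 0.51 vs {0.33, 0.42, 0.44, 0.50, 0.41, 0.77} → fail.
TB (methods 1·2): 0.39 vs {0.33, 0.42, 0.35, 0.23, 0.34, 0.26} → fail.
TC (methods 1·2): 0.46 vs {0.44, 0.50, 0.35, 0.23, 0.49, 0.47} → fail.
TD (methods 1·2): 0.73 vs {0.41, 0.77, 0.34, 0.26, 0.49, 0.47} → fail.
4 of 4 fail.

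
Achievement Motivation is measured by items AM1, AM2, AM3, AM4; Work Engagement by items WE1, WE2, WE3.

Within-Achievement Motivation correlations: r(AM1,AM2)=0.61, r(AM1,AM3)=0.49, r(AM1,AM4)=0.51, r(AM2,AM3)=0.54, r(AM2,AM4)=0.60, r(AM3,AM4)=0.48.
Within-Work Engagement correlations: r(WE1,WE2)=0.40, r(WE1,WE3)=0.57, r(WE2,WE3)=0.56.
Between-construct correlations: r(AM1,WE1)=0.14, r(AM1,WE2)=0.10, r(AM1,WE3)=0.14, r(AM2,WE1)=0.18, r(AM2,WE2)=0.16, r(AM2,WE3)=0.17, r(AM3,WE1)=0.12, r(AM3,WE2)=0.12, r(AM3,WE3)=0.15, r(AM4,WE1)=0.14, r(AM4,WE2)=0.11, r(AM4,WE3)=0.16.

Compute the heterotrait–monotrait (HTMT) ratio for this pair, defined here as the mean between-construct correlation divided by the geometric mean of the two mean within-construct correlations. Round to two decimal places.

0.27

Between-construct mean = 1.69/12 = 0.1408.
Mean within-AM = 3.23/6 = 0.5383; mean within-WE = 1.53/3 = 0.5100.
Geometric mean = √(0.5383 × 0.5100) = 0.5240.
HTMT = 0.1408 / 0.5240 = 0.27.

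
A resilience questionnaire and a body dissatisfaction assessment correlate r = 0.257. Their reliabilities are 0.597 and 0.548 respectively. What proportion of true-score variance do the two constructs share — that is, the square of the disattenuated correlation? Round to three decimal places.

0.202

Disattenuated r = 0.257 / √(0.597 × 0.548) = 0.257 / 0.5720 = 0.4493.
Shared true-score variance = 0.4493² = 0.2019 ≈ 0.202.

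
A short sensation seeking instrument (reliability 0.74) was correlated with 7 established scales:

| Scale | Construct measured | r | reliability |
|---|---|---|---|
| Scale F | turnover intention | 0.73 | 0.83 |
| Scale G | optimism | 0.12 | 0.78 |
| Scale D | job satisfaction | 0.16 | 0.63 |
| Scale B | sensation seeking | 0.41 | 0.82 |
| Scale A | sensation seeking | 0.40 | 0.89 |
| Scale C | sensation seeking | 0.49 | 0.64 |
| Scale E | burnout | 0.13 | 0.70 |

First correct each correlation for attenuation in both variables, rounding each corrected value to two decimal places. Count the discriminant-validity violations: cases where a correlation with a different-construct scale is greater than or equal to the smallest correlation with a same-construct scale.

Disattenuated r (r / √(r_scale · r_new)):
  Scale F (disc): 0.73 / √(0.83·0.74) = 0.93
  Scale G (disc): 0.12 / √(0.78·0.74) = 0.16
  Scale D (disc): 0.16 / √(0.63·0.74) = 0.23
  Scale B (conv): 0.41 / √(0.82·0.74) = 0.53
  Scale A (conv): 0.40 / √(0.89·0.74) = 0.49
  Scale C (conv): 0.49 / √(0.64·0.74) = 0.71
  Scale E (disc): 0.13 / √(0.70·0.74) = 0.18
Smallest convergent = 0.49. Discriminant values: 0.93, 0.16, 0.23, 0.18; count ≥ 0.49 → 1.

1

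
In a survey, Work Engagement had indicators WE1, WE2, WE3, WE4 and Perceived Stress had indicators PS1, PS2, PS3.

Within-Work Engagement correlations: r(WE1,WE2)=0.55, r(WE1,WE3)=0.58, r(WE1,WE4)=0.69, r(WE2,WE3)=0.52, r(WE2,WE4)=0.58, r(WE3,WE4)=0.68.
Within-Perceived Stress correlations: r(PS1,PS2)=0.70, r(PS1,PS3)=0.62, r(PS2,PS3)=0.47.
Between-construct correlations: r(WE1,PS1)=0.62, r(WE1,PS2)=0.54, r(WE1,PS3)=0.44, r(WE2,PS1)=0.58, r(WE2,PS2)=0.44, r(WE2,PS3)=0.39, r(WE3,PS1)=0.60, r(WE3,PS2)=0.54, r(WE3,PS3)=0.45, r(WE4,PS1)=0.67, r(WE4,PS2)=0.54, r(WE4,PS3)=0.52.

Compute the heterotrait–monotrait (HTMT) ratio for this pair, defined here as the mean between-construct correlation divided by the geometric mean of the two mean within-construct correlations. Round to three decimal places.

Mean between = 6.33/12 = 0.5275.
Mean within-WE = 3.60/6 = 0.6000; mean within-PS = 1.79/3 = 0.5967.
Geometric mean = √(0.6000 × 0.5967) = 0.5983.
HTMT = 0.5275 / 0.5983 = 0.882.

0.882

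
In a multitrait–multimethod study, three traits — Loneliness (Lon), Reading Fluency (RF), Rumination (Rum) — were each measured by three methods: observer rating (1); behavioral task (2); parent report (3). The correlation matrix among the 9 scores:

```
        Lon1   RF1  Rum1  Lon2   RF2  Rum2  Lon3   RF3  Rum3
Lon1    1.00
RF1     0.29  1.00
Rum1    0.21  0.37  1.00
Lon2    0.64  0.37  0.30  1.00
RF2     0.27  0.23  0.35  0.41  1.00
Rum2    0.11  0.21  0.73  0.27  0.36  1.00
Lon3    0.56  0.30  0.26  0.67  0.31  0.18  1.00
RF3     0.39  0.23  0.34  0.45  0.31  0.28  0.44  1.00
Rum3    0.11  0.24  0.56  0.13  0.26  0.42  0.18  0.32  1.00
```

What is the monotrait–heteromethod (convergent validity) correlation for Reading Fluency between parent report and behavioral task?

0.31

Same trait (RF), different methods: r(RF3, RF2) = 0.31.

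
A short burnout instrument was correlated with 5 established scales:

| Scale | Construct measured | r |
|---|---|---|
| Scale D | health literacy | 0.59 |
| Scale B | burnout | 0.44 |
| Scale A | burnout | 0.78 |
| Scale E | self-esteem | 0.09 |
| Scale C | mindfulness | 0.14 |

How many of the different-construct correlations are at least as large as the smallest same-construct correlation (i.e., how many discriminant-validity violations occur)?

Convergent (same construct = burnout): Scale B, Scale A.
Smallest convergent = 0.44. Discriminant values: 0.59, 0.09, 0.14; count ≥ 0.44 → 1.

1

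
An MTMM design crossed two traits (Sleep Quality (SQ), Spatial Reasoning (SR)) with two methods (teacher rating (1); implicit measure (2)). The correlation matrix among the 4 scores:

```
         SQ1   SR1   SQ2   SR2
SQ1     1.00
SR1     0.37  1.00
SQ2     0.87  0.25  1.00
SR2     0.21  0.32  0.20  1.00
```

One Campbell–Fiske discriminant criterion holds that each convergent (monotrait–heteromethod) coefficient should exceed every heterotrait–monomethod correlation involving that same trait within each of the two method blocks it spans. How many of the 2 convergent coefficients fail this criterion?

Convergent coefficients and their comparison sets:
SQ (methods 1·2): 0.87 vs {0.37, 0.20} → pass.
SR (methods 1·2): 0.32 vs {0.37, 0.20} → fail.
1 of 2 fail.

1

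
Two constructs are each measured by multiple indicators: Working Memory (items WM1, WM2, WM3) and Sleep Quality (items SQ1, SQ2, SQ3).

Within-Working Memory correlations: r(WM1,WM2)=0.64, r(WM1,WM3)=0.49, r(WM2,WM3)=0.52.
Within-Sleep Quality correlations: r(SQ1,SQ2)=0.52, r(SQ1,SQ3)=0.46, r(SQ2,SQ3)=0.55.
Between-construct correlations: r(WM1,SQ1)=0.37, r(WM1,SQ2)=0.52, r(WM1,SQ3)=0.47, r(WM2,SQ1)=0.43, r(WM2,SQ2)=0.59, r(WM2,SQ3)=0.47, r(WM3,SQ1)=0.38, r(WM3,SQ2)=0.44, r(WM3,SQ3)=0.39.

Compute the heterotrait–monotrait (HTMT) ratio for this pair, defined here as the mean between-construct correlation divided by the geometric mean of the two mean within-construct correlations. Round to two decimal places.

Mean between = 4.06/9 = 0.4511.
Mean within-WM = 1.65/3 = 0.5500; mean within-SQ = 1.53/3 = 0.5100.
Geometric mean = √(0.5500 × 0.5100) = 0.5296.
HTMT = 0.4511 / 0.5296 = 0.85.

0.85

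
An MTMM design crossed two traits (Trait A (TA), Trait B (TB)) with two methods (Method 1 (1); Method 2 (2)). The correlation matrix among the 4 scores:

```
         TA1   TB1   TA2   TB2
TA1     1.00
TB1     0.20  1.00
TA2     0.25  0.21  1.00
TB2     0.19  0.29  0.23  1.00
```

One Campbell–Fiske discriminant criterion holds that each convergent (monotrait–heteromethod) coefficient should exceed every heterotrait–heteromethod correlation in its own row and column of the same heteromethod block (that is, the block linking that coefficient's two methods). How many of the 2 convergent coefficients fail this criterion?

0

Convergent coefficients and their comparison sets:
TA (methods 1·2): 0.25 vs {0.19, 0.21} → pass.
TB (methods 1·2): 0.29 vs {0.21, 0.19} → pass.
0 of 2 fail.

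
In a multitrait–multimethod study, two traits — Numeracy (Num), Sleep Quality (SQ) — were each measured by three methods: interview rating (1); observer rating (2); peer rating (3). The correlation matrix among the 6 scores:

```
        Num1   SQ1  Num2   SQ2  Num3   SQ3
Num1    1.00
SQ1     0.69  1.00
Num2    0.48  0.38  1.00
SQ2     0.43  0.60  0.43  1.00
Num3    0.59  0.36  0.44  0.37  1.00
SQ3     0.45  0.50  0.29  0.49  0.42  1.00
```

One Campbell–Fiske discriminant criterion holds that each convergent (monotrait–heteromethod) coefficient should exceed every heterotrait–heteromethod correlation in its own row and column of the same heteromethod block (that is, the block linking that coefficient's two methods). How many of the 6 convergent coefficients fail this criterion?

0

Checking each validity diagonal entry against its comparison values:
Num (methods 1·2): 0.48 vs {0.43, 0.38} → pass.
Num (methods 1·3): 0.59 vs {0.45, 0.36} → pass.
Num (methods 2·3): 0.44 vs {0.29, 0.37} → pass.
SQ (methods 1·2): 0.60 vs {0.38, 0.43} → pass.
SQ (methods 1·3): 0.50 vs {0.36, 0.45} → pass.
SQ (methods 2·3): 0.49 vs {0.37, 0.29} → pass.
0 of 6 fail.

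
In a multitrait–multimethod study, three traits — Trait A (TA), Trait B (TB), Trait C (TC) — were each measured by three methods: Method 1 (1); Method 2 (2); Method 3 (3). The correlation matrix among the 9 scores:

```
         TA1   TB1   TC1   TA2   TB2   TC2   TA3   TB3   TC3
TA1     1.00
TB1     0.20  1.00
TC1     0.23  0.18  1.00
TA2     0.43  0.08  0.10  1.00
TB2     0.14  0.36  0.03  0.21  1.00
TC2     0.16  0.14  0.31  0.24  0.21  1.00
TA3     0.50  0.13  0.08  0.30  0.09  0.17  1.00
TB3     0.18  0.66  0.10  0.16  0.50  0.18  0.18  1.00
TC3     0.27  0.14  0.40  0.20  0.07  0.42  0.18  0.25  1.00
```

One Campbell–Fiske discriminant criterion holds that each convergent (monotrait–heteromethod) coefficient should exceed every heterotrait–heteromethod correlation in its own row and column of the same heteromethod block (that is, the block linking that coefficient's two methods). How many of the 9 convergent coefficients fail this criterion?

0

Convergent coefficients and their comparison sets:
TA (methods 1·2): 0.43 vs {0.14, 0.08, 0.16, 0.10} → pass.
TA (methods 1·3): 0.50 vs {0.18, 0.13, 0.27, 0.08} → pass.
TA (methods 2·3): 0.30 vs {0.16, 0.09, 0.20, 0.17} → pass.
TB (methods 1·2): 0.36 vs {0.08, 0.14, 0.14, 0.03} → pass.
TB (methods 1·3): 0.66 vs {0.13, 0.18, 0.14, 0.10} → pass.
TB (methods 2·3): 0.50 vs {0.09, 0.16, 0.07, 0.18} → pass.
TC (methods 1·2): 0.31 vs {0.10, 0.16, 0.03, 0.14} → pass.
TC (methods 1·3): 0.40 vs {0.08, 0.27, 0.10, 0.14} → pass.
TC (methods 2·3): 0.42 vs {0.17, 0.20, 0.18, 0.07} → pass.
0 of 9 fail.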